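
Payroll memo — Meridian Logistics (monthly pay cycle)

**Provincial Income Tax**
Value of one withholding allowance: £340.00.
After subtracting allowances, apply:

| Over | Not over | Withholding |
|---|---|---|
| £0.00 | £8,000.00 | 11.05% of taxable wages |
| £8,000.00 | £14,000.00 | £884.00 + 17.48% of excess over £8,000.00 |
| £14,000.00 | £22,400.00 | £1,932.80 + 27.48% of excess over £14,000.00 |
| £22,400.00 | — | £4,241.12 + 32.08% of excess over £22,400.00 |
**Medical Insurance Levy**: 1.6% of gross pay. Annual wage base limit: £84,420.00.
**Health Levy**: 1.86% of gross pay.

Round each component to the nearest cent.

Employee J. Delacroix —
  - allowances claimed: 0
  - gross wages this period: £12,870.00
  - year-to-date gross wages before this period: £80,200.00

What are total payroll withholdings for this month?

£2,042.18

Provincial Income Tax: taxable = £12,870.00
  £884.00 + 17.48% × (£12,870.00 − £8,000.00) = £884.00 + 17.48% × £4,870.00 = £1,735.28
Medical Insurance Levy: cap £84,420.00 − YTD £80,200.00 = £4,220.00 subject; 1.6% × £4,220.00 = £67.52
Health Levy: 1.86% × £12,870.00 = £239.38
Total: £1,735.28 + £67.52 + £239.38 = £2,042.18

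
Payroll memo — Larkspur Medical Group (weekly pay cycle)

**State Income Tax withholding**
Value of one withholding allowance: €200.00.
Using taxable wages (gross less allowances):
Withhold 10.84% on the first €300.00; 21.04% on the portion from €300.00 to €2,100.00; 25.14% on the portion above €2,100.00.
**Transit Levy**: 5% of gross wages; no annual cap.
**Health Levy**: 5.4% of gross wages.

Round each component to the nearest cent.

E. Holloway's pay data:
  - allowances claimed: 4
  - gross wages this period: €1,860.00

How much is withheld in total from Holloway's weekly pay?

€385.86

State Income Tax: taxable = €1,860.00 − 4×€200.00 = €1,060.00
  €32.52 + 21.04% × (€1,060.00 − €300.00) = €32.52 + 21.04% × €760.00 = €192.42
Transit Levy: 5% × €1,860.00 = €93.00
Health Levy: 5.4% × €1,860.00 = €100.44
Total: €192.42 + €93.00 + €100.44 = €385.86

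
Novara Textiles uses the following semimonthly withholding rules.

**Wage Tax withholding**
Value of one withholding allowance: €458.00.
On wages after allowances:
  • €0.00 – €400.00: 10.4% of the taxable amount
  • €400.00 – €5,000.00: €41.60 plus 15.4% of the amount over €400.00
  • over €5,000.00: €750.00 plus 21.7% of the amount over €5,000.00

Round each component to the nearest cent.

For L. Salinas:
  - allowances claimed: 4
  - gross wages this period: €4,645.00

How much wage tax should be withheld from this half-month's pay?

Wage Tax: taxable = €4,645.00 − 4×€458.00 = €2,813.00
  €41.60 + 15.4% × (€2,813.00 − €400.00) = €41.60 + 15.4% × €2,413.00 = €413.20

€413.20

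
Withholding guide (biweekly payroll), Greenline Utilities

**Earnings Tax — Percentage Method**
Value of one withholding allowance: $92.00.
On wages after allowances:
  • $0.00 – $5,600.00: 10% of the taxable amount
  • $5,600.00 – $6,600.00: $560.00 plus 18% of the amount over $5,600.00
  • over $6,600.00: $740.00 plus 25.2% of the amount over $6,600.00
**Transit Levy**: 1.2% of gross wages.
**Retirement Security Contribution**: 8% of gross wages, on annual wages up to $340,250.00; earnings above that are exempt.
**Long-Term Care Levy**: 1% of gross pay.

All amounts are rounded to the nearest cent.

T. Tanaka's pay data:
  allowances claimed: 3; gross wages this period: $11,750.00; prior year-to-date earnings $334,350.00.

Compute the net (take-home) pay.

Earnings Tax: taxable = $11,750.00 − 3×$92.00 = $11,474.00
  $740.00 + 25.2% × ($11,474.00 − $6,600.00) = $740.00 + 25.2% × $4,874.00 = $1,968.25
Transit Levy: 1.2% × $11,750.00 = $141.00
Retirement Security Contribution: cap $340,250.00 − YTD $334,350.00 = $5,900.00 subject; 8% × $5,900.00 = $472.00
Long-Term Care Levy: 1% × $11,750.00 = $117.50
Total withheld: $1,968.25 + $141.00 + $472.00 + $117.50 = $2,698.75
Net pay: $11,750.00 − $2,698.75 = $9,051.25

$9,051.25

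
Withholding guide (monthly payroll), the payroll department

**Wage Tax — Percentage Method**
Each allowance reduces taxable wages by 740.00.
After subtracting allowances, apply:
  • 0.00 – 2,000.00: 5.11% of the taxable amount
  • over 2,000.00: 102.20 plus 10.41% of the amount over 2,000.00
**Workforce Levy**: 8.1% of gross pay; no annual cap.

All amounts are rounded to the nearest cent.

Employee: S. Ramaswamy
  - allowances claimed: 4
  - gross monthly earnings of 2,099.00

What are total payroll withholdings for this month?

170.02

Wage Tax: taxable = 2,099.00 − 4×740.00 = -861.00
  Taxable ≤ 0 → 0.00
Workforce Levy: 8.1% × 2,099.00 = 170.02
Total: 0.00 + 170.02 = 170.02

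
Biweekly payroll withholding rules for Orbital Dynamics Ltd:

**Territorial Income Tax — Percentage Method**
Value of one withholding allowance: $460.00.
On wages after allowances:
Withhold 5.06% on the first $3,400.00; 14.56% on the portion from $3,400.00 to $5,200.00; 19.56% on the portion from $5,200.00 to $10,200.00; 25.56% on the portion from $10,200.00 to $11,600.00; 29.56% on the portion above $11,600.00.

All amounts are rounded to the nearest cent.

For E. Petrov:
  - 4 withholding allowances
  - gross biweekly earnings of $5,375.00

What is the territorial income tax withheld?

$191.70

Territorial Income Tax: taxable = $5,375.00 − 4×$460.00 = $3,535.00
  $172.04 + 14.56% × ($3,535.00 − $3,400.00) = $172.04 + 14.56% × $135.00 = $191.70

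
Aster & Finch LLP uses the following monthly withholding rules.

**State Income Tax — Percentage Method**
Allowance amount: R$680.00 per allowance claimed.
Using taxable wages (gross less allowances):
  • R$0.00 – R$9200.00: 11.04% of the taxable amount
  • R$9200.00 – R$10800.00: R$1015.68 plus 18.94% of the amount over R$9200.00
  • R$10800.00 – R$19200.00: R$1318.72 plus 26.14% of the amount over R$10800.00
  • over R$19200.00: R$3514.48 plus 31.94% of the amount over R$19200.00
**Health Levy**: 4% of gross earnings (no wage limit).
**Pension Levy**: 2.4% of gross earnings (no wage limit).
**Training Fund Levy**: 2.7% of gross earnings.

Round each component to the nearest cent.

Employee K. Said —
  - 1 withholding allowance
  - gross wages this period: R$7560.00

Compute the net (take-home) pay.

R$6112.49

State Income Tax: taxable = R$7560.00 − 1×R$680.00 = R$6880.00
  11.04% × R$6880.00 = R$759.55
Health Levy: 4% × R$7560.00 = R$302.40
Pension Levy: 2.4% × R$7560.00 = R$181.44
Training Fund Levy: 2.7% × R$7560.00 = R$204.12
Total withheld: R$759.55 + R$302.40 + R$181.44 + R$204.12 = R$1447.51
Net pay: R$7560.00 − R$1447.51 = R$6112.49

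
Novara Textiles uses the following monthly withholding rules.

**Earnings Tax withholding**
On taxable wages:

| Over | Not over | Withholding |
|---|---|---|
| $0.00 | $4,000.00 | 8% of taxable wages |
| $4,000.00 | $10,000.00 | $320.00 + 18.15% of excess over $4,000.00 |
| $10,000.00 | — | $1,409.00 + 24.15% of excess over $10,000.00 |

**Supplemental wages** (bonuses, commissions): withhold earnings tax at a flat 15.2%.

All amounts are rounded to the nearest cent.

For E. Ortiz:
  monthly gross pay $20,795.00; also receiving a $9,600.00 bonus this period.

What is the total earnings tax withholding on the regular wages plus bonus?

Earnings Tax: taxable = $20,795.00
  $1,409.00 + 24.15% × ($20,795.00 − $10,000.00) = $1,409.00 + 24.15% × $10,795.00 = $4,015.99
Supplemental (15.2% flat on bonus): 15.2% × $9,600.00 = $1,459.20
Total earnings tax: $4,015.99 + $1,459.20 = $5,475.19

$5,475.19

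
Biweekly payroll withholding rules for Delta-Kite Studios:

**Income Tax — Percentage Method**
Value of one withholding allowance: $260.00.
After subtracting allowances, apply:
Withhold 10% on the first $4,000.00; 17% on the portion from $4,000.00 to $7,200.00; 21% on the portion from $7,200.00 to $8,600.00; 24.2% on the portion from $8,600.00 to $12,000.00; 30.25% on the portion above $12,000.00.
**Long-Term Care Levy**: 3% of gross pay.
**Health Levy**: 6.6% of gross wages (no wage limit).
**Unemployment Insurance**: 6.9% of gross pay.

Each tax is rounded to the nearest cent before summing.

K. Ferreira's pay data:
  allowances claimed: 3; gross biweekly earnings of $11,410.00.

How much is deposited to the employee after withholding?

$7,798.09

Income Tax: taxable = $11,410.00 − 3×$260.00 = $10,630.00
  $1,238.00 + 24.2% × ($10,630.00 − $8,600.00) = $1,238.00 + 24.2% × $2,030.00 = $1,729.26
Long-Term Care Levy: 3% × $11,410.00 = $342.30
Health Levy: 6.6% × $11,410.00 = $753.06
Unemployment Insurance: 6.9% × $11,410.00 = $787.29
Total withheld: $1,729.26 + $342.30 + $753.06 + $787.29 = $3,611.91
Net pay: $11,410.00 − $3,611.91 = $7,798.09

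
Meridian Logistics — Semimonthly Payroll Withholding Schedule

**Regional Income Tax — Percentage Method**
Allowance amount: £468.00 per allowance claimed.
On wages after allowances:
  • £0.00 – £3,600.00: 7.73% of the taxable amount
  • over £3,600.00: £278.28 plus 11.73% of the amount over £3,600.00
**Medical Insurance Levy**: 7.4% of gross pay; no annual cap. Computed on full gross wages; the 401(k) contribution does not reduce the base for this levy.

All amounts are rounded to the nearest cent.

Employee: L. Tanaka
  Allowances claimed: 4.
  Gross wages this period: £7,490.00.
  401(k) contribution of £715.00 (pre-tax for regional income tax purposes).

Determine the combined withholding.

£985.38

Regional Income Tax: taxable = £7,490.00 − £715.00 − 4×£468.00 = £4,903.00
  £278.28 + 11.73% × (£4,903.00 − £3,600.00) = £278.28 + 11.73% × £1,303.00 = £431.12
Medical Insurance Levy: 7.4% × £7,490.00 = £554.26
Total: £431.12 + £554.26 = £985.38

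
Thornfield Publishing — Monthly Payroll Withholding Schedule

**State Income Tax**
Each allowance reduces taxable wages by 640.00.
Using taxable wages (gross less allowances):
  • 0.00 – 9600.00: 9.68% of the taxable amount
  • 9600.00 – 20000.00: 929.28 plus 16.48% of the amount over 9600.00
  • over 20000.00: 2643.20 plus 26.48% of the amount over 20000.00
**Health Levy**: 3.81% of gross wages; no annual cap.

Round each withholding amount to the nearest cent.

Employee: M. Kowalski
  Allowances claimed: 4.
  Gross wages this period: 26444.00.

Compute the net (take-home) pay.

State Income Tax: taxable = 26444.00 − 4×640.00 = 23884.00
  2643.20 + 26.48% × (23884.00 − 20000.00) = 2643.20 + 26.48% × 3884.00 = 3671.68
Health Levy: 3.81% × 26444.00 = 1007.52
Total withheld: 3671.68 + 1007.52 = 4679.20
Net pay: 26444.00 − 4679.20 = 21764.80

21764.80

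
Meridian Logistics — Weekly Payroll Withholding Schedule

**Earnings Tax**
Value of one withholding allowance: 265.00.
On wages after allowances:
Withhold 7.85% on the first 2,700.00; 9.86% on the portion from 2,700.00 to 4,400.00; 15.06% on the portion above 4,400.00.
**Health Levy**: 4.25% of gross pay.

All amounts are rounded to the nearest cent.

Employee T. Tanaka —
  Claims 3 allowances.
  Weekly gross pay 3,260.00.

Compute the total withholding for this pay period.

332.05

Earnings Tax: taxable = 3,260.00 − 3×265.00 = 2,465.00
  7.85% × 2,465.00 = 193.50
Health Levy: 4.25% × 3,260.00 = 138.55
Total: 193.50 + 138.55 = 332.05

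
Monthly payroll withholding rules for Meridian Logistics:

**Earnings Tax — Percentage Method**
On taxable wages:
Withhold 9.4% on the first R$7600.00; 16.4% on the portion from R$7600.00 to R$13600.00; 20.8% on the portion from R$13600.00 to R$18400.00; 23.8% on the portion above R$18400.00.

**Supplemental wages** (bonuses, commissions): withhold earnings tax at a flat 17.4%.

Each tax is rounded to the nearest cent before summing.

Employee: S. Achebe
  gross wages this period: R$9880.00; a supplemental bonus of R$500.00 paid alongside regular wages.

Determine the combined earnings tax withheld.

Earnings Tax: taxable = R$9880.00
  R$714.40 + 16.4% × (R$9880.00 − R$7600.00) = R$714.40 + 16.4% × R$2280.00 = R$1088.32
Supplemental (17.4% flat on bonus): 17.4% × R$500.00 = R$87.00
Total earnings tax: R$1088.32 + R$87.00 = R$1175.32

R$1175.32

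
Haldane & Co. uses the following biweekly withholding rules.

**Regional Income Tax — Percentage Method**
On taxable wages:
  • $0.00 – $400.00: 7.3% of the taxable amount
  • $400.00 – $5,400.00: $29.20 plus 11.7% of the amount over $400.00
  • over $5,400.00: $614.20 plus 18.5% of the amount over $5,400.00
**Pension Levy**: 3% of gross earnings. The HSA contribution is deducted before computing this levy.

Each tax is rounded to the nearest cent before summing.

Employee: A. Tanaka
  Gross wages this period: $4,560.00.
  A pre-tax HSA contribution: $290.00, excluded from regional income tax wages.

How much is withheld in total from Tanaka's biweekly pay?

$610.09

Regional Income Tax: taxable = $4,560.00 − $290.00 = $4,270.00
  $29.20 + 11.7% × ($4,270.00 − $400.00) = $29.20 + 11.7% × $3,870.00 = $481.99
Pension Levy: 3% × $4,270.00 = $128.10
Total: $481.99 + $128.10 = $610.09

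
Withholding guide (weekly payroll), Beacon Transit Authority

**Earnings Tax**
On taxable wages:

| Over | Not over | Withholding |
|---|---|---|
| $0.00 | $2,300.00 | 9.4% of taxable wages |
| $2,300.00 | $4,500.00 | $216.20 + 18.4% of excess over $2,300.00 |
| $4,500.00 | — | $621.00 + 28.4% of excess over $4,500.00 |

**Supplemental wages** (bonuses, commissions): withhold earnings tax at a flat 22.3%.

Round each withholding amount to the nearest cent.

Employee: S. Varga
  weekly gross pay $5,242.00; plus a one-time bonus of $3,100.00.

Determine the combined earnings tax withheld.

$1,523.03

Earnings Tax: taxable = $5,242.00
  $621.00 + 28.4% × ($5,242.00 − $4,500.00) = $621.00 + 28.4% × $742.00 = $831.73
Supplemental (22.3% flat on bonus): 22.3% × $3,100.00 = $691.30
Total earnings tax: $831.73 + $691.30 = $1,523.03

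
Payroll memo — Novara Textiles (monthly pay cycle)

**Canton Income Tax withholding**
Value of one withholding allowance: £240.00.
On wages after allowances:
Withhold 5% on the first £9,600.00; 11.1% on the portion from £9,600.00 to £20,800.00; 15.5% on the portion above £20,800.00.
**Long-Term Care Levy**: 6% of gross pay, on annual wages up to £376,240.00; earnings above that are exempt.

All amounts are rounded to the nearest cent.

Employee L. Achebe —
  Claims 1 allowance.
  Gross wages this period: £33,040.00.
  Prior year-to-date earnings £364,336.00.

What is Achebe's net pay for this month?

£28,742.56

Canton Income Tax: taxable = £33,040.00 − 1×£240.00 = £32,800.00
  £1,723.20 + 15.5% × (£32,800.00 − £20,800.00) = £1,723.20 + 15.5% × £12,000.00 = £3,583.20
Long-Term Care Levy: cap £376,240.00 − YTD £364,336.00 = £11,904.00 subject; 6% × £11,904.00 = £714.24
Total withheld: £3,583.20 + £714.24 = £4,297.44
Net pay: £33,040.00 − £4,297.44 = £28,742.56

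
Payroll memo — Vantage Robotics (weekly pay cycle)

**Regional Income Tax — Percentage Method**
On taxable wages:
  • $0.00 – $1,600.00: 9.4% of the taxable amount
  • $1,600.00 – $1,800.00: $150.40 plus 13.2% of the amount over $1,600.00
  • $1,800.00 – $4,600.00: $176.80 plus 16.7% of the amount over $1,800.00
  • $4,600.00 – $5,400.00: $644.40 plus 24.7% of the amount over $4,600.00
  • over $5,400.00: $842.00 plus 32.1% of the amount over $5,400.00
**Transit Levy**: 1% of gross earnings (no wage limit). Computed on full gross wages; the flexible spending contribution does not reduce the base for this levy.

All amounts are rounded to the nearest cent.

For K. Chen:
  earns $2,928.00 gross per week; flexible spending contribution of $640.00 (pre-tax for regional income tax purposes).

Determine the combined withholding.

Regional Income Tax: taxable = $2,928.00 − $640.00 = $2,288.00
  $176.80 + 16.7% × ($2,288.00 − $1,800.00) = $176.80 + 16.7% × $488.00 = $258.30
Transit Levy: 1% × $2,928.00 = $29.28
Total: $258.30 + $29.28 = $287.58

$287.58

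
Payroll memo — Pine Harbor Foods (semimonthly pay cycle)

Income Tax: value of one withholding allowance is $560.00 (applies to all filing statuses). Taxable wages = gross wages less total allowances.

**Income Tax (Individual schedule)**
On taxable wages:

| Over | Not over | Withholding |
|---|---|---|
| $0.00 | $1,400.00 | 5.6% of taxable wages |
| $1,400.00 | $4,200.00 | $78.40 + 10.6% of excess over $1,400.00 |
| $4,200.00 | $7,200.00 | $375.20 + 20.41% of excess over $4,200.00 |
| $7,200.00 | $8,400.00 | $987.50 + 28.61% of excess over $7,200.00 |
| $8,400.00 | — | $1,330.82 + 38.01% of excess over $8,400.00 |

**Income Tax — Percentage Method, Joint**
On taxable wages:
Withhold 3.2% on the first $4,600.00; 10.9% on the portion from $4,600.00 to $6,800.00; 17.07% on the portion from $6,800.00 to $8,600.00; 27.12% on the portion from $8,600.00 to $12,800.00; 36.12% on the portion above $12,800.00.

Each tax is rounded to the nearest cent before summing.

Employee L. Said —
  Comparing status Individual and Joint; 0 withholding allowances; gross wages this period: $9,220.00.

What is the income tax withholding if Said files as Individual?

$1,642.50

Income Tax (Individual): taxable = $9,220.00
  $1,330.82 + 38.01% × ($9,220.00 − $8,400.00) = $1,330.82 + 38.01% × $820.00 = $1,642.50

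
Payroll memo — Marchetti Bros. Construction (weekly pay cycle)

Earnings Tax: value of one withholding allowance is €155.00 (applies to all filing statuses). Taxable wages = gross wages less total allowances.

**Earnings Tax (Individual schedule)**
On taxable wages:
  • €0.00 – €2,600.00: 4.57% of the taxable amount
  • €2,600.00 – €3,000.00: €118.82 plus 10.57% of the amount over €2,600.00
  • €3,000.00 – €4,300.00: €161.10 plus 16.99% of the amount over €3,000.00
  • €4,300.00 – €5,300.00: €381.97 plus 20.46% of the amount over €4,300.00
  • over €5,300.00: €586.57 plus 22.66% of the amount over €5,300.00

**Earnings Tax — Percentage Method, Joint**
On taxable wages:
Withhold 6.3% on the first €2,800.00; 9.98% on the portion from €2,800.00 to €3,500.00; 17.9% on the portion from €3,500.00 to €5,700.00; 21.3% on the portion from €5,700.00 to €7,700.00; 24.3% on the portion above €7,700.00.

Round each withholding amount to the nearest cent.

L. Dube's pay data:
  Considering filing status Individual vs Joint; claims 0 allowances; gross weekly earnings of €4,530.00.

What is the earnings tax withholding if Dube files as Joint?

€430.63

Earnings Tax (Joint): taxable = €4,530.00
  €246.26 + 17.9% × (€4,530.00 − €3,500.00) = €246.26 + 17.9% × €1,030.00 = €430.63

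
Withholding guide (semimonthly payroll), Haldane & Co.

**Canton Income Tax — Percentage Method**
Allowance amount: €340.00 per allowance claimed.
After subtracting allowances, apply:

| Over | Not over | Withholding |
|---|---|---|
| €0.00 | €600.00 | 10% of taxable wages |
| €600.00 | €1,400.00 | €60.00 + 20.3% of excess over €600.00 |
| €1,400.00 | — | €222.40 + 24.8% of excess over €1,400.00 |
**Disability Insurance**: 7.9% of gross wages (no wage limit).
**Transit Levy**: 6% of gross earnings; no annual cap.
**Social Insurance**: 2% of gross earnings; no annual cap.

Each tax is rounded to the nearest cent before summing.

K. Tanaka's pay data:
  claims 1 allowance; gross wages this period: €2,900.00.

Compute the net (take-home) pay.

€1,928.82

Canton Income Tax: taxable = €2,900.00 − 1×€340.00 = €2,560.00
  €222.40 + 24.8% × (€2,560.00 − €1,400.00) = €222.40 + 24.8% × €1,160.00 = €510.08
Disability Insurance: 7.9% × €2,900.00 = €229.10
Transit Levy: 6% × €2,900.00 = €174.00
Social Insurance: 2% × €2,900.00 = €58.00
Total withheld: €510.08 + €229.10 + €174.00 + €58.00 = €971.18
Net pay: €2,900.00 − €971.18 = €1,928.82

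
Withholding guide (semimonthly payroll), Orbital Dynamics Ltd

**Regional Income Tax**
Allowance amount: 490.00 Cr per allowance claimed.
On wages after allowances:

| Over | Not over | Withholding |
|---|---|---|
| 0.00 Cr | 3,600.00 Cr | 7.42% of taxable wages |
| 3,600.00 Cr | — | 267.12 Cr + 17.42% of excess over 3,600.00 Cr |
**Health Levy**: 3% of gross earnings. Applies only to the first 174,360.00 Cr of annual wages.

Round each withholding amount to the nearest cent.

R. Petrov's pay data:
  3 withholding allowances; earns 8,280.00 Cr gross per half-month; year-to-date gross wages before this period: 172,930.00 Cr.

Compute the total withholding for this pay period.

869.20 Cr

Regional Income Tax: taxable = 8,280.00 Cr − 3×490.00 Cr = 6,810.00 Cr
  267.12 Cr + 17.42% × (6,810.00 Cr − 3,600.00 Cr) = 267.12 Cr + 17.42% × 3,210.00 Cr = 826.30 Cr
Health Levy: cap 174,360.00 Cr − YTD 172,930.00 Cr = 1,430.00 Cr subject; 3% × 1,430.00 Cr = 42.90 Cr
Total: 826.30 Cr + 42.90 Cr = 869.20 Cr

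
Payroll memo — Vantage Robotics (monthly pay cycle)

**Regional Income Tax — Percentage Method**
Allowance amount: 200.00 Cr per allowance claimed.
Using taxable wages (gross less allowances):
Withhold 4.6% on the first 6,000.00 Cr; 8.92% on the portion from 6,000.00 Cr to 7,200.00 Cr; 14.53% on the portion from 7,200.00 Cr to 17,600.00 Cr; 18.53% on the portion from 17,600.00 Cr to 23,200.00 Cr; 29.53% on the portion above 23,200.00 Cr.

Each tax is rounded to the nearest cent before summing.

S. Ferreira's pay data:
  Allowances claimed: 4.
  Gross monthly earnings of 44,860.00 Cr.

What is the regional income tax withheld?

Regional Income Tax: taxable = 44,860.00 Cr − 4×200.00 Cr = 44,060.00 Cr
  2,931.84 Cr + 29.53% × (44,060.00 Cr − 23,200.00 Cr) = 2,931.84 Cr + 29.53% × 20,860.00 Cr = 9,091.80 Cr

9,091.80 Cr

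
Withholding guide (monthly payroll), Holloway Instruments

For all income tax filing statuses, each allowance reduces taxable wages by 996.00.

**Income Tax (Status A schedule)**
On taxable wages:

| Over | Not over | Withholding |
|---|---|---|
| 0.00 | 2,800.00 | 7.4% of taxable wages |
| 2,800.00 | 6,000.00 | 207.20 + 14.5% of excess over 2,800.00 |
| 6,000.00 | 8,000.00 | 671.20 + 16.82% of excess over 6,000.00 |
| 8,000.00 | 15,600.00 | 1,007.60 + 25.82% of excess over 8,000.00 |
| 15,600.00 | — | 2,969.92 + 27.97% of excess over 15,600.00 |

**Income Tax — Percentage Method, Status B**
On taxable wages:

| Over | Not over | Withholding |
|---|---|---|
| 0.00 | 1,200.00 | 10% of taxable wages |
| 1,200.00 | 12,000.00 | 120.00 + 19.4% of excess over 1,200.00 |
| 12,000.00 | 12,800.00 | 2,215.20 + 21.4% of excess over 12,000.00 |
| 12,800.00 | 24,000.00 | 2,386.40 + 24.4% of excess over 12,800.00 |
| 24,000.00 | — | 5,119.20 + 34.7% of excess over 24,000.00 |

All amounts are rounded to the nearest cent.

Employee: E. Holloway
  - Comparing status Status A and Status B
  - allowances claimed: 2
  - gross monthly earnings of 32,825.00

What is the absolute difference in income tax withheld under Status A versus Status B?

259.66

Income Tax (Status A): taxable = 32,825.00 − 2×996.00 = 30,833.00
  2,969.92 + 27.97% × (30,833.00 − 15,600.00) = 2,969.92 + 27.97% × 15,233.00 = 7,230.59
Income Tax (Status B): taxable = 32,825.00 − 2×996.00 = 30,833.00
  5,119.20 + 34.7% × (30,833.00 − 24,000.00) = 5,119.20 + 34.7% × 6,833.00 = 7,490.25
Difference: |7,230.59 − 7,490.25| = 259.66 (higher under Status B)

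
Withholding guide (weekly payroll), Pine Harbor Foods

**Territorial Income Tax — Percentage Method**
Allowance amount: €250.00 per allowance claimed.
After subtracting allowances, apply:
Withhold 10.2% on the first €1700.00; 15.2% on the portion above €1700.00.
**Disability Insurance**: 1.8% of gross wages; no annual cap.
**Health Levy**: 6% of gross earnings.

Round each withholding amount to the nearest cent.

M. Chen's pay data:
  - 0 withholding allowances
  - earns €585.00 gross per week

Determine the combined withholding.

€105.30

Territorial Income Tax: taxable = €585.00
  10.2% × €585.00 = €59.67
Disability Insurance: 1.8% × €585.00 = €10.53
Health Levy: 6% × €585.00 = €35.10
Total: €59.67 + €10.53 + €35.10 = €105.30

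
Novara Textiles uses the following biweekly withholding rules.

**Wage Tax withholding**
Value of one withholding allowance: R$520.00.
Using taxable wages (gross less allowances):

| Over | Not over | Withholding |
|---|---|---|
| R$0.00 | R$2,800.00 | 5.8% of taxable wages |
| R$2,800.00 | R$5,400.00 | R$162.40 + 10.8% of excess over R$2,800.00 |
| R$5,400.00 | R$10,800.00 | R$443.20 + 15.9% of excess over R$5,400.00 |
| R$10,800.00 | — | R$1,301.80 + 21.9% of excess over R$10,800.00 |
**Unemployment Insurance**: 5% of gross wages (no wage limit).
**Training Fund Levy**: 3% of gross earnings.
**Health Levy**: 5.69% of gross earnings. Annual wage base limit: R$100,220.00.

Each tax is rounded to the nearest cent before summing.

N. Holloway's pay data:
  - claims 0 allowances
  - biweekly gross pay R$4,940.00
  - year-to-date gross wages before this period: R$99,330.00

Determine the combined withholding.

Wage Tax: taxable = R$4,940.00
  R$162.40 + 10.8% × (R$4,940.00 − R$2,800.00) = R$162.40 + 10.8% × R$2,140.00 = R$393.52
Unemployment Insurance: 5% × R$4,940.00 = R$247.00
Training Fund Levy: 3% × R$4,940.00 = R$148.20
Health Levy: cap R$100,220.00 − YTD R$99,330.00 = R$890.00 subject; 5.69% × R$890.00 = R$50.64
Total: R$393.52 + R$247.00 + R$148.20 + R$50.64 = R$839.36

R$839.36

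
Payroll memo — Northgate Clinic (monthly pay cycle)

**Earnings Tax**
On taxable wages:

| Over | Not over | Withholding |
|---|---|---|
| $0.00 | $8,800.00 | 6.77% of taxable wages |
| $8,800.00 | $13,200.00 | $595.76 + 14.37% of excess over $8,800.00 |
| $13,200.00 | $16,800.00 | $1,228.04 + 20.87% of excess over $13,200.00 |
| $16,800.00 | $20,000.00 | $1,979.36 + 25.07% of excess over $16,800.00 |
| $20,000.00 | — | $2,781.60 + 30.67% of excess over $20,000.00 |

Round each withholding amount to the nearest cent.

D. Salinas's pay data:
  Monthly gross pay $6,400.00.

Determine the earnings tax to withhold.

$433.28

Earnings Tax: taxable = $6,400.00
  6.77% × $6,400.00 = $433.28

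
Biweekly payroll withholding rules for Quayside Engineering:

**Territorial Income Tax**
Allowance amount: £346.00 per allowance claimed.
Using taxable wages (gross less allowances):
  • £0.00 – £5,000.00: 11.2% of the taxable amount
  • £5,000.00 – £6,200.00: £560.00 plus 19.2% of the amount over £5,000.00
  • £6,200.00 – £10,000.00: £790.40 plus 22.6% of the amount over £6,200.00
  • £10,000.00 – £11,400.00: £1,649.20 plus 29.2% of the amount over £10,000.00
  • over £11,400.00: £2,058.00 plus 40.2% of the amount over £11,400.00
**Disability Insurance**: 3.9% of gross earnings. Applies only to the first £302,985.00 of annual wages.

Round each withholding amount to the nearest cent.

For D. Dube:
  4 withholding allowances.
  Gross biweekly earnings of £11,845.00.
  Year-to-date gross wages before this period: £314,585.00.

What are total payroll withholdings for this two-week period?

£1,783.81

Territorial Income Tax: taxable = £11,845.00 − 4×£346.00 = £10,461.00
  £1,649.20 + 29.2% × (£10,461.00 − £10,000.00) = £1,649.20 + 29.2% × £461.00 = £1,783.81
Disability Insurance: YTD £314,585.00 ≥ cap £302,985.00 → £0.00
Total: £1,783.81 + £0.00 = £1,783.81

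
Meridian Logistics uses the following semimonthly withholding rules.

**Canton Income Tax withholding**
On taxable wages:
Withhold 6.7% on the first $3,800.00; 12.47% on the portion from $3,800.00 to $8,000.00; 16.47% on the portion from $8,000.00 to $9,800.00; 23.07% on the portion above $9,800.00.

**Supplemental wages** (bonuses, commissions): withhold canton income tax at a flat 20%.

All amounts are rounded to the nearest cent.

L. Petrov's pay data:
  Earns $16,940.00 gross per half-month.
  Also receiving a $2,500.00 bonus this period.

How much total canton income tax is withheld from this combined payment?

$3,222.00

Canton Income Tax: taxable = $16,940.00
  $1,074.80 + 23.07% × ($16,940.00 − $9,800.00) = $1,074.80 + 23.07% × $7,140.00 = $2,722.00
Supplemental (20% flat on bonus): 20% × $2,500.00 = $500.00
Total canton income tax: $2,722.00 + $500.00 = $3,222.00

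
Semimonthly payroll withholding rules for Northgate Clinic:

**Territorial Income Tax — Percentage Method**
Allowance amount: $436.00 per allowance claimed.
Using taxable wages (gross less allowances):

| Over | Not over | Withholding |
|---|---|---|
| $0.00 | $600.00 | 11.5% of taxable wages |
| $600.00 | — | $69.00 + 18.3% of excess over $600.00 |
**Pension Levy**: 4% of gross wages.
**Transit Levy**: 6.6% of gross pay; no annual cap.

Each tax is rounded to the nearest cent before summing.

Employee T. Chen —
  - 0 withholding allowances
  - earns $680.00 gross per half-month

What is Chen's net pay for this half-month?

Territorial Income Tax: taxable = $680.00
  $69.00 + 18.3% × ($680.00 − $600.00) = $69.00 + 18.3% × $80.00 = $83.64
Pension Levy: 4% × $680.00 = $27.20
Transit Levy: 6.6% × $680.00 = $44.88
Total withheld: $83.64 + $27.20 + $44.88 = $155.72
Net pay: $680.00 − $155.72 = $524.28

$524.28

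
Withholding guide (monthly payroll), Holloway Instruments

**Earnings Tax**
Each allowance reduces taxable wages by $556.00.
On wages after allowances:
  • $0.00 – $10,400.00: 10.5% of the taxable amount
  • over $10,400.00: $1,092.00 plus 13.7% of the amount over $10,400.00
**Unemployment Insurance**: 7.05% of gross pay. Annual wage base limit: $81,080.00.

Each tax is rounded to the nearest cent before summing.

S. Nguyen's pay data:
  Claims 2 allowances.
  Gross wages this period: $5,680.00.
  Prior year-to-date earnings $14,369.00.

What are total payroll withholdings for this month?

Earnings Tax: taxable = $5,680.00 − 2×$556.00 = $4,568.00
  10.5% × $4,568.00 = $479.64
Unemployment Insurance: 7.05% × $5,680.00 = $400.44
Total: $479.64 + $400.44 = $880.08

$880.08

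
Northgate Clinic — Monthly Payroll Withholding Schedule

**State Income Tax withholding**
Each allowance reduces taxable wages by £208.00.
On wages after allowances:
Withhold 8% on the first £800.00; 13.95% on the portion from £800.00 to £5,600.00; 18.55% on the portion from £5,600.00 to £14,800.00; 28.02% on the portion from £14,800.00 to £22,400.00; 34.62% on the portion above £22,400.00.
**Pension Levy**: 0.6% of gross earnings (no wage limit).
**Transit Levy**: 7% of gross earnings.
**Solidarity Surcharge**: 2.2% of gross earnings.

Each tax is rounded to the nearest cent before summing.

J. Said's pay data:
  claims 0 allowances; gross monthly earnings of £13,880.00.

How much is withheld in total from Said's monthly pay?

State Income Tax: taxable = £13,880.00
  £733.60 + 18.55% × (£13,880.00 − £5,600.00) = £733.60 + 18.55% × £8,280.00 = £2,269.54
Pension Levy: 0.6% × £13,880.00 = £83.28
Transit Levy: 7% × £13,880.00 = £971.60
Solidarity Surcharge: 2.2% × £13,880.00 = £305.36
Total: £2,269.54 + £83.28 + £971.60 + £305.36 = £3,629.78

£3,629.78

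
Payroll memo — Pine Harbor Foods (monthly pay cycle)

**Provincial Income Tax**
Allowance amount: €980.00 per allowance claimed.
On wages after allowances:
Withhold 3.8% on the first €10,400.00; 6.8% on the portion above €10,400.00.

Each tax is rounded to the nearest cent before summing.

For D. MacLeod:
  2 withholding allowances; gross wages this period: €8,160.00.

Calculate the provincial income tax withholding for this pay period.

Provincial Income Tax: taxable = €8,160.00 − 2×€980.00 = €6,200.00
  3.8% × €6,200.00 = €235.60

€235.60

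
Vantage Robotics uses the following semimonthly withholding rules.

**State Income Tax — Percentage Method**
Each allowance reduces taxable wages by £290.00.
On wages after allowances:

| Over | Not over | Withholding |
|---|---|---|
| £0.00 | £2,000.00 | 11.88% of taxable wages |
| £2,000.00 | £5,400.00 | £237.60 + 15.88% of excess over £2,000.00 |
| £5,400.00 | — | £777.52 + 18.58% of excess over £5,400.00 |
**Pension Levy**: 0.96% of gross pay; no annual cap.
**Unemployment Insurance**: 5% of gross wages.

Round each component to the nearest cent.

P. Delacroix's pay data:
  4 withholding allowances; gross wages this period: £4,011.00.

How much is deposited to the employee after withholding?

State Income Tax: taxable = £4,011.00 − 4×£290.00 = £2,851.00
  £237.60 + 15.88% × (£2,851.00 − £2,000.00) = £237.60 + 15.88% × £851.00 = £372.74
Pension Levy: 0.96% × £4,011.00 = £38.51
Unemployment Insurance: 5% × £4,011.00 = £200.55
Total withheld: £372.74 + £38.51 + £200.55 = £611.80
Net pay: £4,011.00 − £611.80 = £3,399.20

£3,399.20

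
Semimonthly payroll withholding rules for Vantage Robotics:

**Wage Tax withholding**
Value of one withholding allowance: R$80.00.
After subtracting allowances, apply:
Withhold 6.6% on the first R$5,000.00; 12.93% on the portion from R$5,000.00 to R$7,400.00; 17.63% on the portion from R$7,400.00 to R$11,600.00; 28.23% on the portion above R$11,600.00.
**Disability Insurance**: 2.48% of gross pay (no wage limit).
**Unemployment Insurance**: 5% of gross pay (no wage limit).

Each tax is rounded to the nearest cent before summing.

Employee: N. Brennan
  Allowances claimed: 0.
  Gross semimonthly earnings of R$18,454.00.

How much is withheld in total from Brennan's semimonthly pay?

R$4,696.02

Wage Tax: taxable = R$18,454.00
  R$1,380.78 + 28.23% × (R$18,454.00 − R$11,600.00) = R$1,380.78 + 28.23% × R$6,854.00 = R$3,315.66
Disability Insurance: 2.48% × R$18,454.00 = R$457.66
Unemployment Insurance: 5% × R$18,454.00 = R$922.70
Total: R$3,315.66 + R$457.66 + R$922.70 = R$4,696.02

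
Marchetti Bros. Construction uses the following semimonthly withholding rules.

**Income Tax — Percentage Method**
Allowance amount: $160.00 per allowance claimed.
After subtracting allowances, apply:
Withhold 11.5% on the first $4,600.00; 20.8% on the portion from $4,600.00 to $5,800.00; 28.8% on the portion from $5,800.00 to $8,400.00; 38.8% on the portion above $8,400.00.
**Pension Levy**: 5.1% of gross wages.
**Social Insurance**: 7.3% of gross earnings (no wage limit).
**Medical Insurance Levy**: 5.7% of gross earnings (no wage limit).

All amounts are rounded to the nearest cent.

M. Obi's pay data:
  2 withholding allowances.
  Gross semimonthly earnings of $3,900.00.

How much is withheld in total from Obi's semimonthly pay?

$1,117.60

Income Tax: taxable = $3,900.00 − 2×$160.00 = $3,580.00
  11.5% × $3,580.00 = $411.70
Pension Levy: 5.1% × $3,900.00 = $198.90
Social Insurance: 7.3% × $3,900.00 = $284.70
Medical Insurance Levy: 5.7% × $3,900.00 = $222.30
Total: $411.70 + $198.90 + $284.70 + $222.30 = $1,117.60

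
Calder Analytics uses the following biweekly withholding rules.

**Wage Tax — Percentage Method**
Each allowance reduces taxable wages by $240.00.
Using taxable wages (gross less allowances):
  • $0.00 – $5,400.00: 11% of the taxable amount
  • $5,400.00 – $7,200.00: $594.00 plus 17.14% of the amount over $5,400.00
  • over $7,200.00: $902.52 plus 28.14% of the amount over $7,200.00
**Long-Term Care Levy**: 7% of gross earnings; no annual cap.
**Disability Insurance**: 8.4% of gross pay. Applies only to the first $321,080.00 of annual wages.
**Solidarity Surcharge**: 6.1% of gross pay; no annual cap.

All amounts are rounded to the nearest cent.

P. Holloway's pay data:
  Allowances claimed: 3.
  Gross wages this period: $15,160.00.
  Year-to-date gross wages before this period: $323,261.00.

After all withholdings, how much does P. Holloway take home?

$10,234.18

Wage Tax: taxable = $15,160.00 − 3×$240.00 = $14,440.00
  $902.52 + 28.14% × ($14,440.00 − $7,200.00) = $902.52 + 28.14% × $7,240.00 = $2,939.86
Long-Term Care Levy: 7% × $15,160.00 = $1,061.20
Disability Insurance: YTD $323,261.00 ≥ cap $321,080.00 → $0.00
Solidarity Surcharge: 6.1% × $15,160.00 = $924.76
Total withheld: $2,939.86 + $1,061.20 + $0.00 + $924.76 = $4,925.82
Net pay: $15,160.00 − $4,925.82 = $10,234.18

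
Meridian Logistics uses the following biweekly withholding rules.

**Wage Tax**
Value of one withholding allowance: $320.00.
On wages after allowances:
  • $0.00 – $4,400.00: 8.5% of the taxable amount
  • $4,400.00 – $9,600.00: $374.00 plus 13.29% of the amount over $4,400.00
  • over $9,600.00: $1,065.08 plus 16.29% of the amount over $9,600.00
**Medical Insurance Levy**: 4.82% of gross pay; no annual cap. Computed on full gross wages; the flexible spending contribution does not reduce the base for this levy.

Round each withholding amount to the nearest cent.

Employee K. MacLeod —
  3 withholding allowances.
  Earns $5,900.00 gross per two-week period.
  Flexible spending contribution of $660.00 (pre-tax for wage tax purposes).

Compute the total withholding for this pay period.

Wage Tax: taxable = $5,900.00 − $660.00 − 3×$320.00 = $4,280.00
  8.5% × $4,280.00 = $363.80
Medical Insurance Levy: 4.82% × $5,900.00 = $284.38
Total: $363.80 + $284.38 = $648.18

$648.18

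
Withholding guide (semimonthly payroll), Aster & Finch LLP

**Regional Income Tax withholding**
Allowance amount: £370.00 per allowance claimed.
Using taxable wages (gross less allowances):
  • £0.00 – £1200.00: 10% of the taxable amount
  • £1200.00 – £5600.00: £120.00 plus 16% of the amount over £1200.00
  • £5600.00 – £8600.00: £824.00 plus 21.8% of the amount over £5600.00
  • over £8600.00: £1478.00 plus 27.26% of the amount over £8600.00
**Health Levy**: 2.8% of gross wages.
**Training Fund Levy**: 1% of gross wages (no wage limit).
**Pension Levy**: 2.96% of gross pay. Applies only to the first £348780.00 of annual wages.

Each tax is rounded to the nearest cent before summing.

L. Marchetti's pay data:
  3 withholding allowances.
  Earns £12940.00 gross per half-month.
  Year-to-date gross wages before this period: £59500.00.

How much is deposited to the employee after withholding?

Regional Income Tax: taxable = £12940.00 − 3×£370.00 = £11830.00
  £1478.00 + 27.26% × (£11830.00 − £8600.00) = £1478.00 + 27.26% × £3230.00 = £2358.50
Health Levy: 2.8% × £12940.00 = £362.32
Training Fund Levy: 1% × £12940.00 = £129.40
Pension Levy: 2.96% × £12940.00 = £383.02
Total withheld: £2358.50 + £362.32 + £129.40 + £383.02 = £3233.24
Net pay: £12940.00 − £3233.24 = £9706.76

£9706.76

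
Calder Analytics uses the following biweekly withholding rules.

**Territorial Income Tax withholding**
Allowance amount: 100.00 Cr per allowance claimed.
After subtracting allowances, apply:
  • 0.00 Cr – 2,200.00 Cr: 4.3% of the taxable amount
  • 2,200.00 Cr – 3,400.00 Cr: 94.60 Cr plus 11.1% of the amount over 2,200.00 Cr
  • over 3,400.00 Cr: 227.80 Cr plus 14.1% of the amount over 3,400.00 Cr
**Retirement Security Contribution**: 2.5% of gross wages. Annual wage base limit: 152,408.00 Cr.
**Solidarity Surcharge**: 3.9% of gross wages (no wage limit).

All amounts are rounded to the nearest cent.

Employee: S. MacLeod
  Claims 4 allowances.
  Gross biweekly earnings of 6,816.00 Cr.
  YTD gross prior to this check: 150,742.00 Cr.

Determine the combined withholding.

Territorial Income Tax: taxable = 6,816.00 Cr − 4×100.00 Cr = 6,416.00 Cr
  227.80 Cr + 14.1% × (6,416.00 Cr − 3,400.00 Cr) = 227.80 Cr + 14.1% × 3,016.00 Cr = 653.06 Cr
Retirement Security Contribution: cap 152,408.00 Cr − YTD 150,742.00 Cr = 1,666.00 Cr subject; 2.5% × 1,666.00 Cr = 41.65 Cr
Solidarity Surcharge: 3.9% × 6,816.00 Cr = 265.82 Cr
Total: 653.06 Cr + 41.65 Cr + 265.82 Cr = 960.53 Cr

960.53 Cr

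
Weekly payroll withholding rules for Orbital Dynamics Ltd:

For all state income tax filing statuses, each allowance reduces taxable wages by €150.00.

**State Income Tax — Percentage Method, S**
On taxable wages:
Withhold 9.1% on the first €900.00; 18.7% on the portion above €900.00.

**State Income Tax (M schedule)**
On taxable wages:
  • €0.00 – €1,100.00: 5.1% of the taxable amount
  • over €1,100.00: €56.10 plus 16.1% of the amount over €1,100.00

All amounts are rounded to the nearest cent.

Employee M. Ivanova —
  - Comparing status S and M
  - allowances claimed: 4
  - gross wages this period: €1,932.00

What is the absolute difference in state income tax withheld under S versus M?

€69.23

State Income Tax (S): taxable = €1,932.00 − 4×€150.00 = €1,332.00
  €81.90 + 18.7% × (€1,332.00 − €900.00) = €81.90 + 18.7% × €432.00 = €162.68
State Income Tax (M): taxable = €1,932.00 − 4×€150.00 = €1,332.00
  €56.10 + 16.1% × (€1,332.00 − €1,100.00) = €56.10 + 16.1% × €232.00 = €93.45
Difference: |€162.68 − €93.45| = €69.23 (higher under S)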